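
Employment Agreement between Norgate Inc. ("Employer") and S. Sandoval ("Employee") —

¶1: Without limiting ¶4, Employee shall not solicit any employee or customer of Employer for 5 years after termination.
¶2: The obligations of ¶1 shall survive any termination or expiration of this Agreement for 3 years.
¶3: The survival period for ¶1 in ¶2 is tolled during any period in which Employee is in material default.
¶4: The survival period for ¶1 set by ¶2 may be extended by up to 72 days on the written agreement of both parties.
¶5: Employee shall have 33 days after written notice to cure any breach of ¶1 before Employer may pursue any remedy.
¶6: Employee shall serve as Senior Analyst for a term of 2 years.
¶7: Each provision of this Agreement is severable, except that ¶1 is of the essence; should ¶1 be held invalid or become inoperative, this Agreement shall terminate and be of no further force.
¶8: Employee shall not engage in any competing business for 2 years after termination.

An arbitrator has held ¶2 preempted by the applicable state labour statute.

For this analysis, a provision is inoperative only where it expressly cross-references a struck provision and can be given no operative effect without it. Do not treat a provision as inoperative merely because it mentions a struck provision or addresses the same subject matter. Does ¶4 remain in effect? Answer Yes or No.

¶2 is struck. ¶3 has no operative effect of its own apart from ¶2 and is therefore inoperative. The whole of ¶4 is the extension of the survival period for ¶1, defined by reference to ¶2, so ¶4 cannot stand once ¶2 is removed. Although ¶1 refers to ¶4, its operative terms do not depend on ¶4, so it remains in effect. ¶7 makes ¶1 an essential term, but ¶1 is unaffected, so the severability proviso in ¶7 preserves the remaining provisions. The provisions still in force are ¶1, ¶5, ¶6, ¶7, and ¶8. ¶4 is among the inoperative provisions, so the answer is no.

No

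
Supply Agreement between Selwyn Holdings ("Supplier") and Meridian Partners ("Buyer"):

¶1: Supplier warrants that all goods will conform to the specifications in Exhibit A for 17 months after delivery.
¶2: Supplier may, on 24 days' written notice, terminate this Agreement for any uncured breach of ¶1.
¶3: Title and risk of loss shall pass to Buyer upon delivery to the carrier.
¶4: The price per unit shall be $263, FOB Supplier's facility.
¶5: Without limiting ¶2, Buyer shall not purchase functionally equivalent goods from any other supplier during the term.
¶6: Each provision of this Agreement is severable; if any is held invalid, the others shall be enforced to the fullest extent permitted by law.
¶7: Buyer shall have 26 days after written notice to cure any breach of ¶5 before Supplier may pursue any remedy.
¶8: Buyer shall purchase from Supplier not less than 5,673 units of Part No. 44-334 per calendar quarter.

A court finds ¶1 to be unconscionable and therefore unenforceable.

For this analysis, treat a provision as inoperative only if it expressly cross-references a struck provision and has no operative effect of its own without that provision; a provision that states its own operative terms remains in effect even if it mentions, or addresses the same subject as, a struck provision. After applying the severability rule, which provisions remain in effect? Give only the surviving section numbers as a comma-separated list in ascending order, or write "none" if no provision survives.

¶1 is struck. ¶2 merely fixes the termination right for breach of ¶1; with ¶1 gone it has nothing to operate on and falls away. Although ¶5 refers to ¶2, its operative terms do not depend on ¶2, so it remains in effect. ¶6 is a severability clause and preserves every provision that can still be given independent effect. That leaves ¶3, ¶4, ¶5, ¶6, ¶7, and ¶8 in effect.

3, 4, 5, 6, 7, 8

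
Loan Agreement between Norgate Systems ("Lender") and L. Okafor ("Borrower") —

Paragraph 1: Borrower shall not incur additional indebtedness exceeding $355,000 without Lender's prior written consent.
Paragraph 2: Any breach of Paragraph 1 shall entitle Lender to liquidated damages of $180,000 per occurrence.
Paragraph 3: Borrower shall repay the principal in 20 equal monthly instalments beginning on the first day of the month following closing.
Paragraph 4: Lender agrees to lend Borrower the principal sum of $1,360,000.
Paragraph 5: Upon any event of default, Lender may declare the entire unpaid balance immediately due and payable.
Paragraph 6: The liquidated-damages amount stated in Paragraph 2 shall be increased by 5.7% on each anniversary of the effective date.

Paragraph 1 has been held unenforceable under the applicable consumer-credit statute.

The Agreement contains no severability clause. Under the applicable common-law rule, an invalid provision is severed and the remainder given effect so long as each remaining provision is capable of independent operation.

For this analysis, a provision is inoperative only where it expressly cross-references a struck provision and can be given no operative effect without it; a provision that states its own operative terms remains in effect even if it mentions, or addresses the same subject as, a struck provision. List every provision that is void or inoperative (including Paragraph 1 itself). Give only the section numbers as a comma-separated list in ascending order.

Paragraph 1 is struck. Paragraph 2 does nothing except set the liquidated-damages amount by reference to Paragraph 1; with Paragraph 1 gone it has no independent effect and is inoperative. Paragraph 6 operates only by reference to Paragraph 2, so it falls with Paragraph 2. Under the stated default rule, only provisions that cannot operate independently fall away; the rest are enforced. The provisions still in force are Paragraph 3, Paragraph 4, and Paragraph 5.

1, 2, 6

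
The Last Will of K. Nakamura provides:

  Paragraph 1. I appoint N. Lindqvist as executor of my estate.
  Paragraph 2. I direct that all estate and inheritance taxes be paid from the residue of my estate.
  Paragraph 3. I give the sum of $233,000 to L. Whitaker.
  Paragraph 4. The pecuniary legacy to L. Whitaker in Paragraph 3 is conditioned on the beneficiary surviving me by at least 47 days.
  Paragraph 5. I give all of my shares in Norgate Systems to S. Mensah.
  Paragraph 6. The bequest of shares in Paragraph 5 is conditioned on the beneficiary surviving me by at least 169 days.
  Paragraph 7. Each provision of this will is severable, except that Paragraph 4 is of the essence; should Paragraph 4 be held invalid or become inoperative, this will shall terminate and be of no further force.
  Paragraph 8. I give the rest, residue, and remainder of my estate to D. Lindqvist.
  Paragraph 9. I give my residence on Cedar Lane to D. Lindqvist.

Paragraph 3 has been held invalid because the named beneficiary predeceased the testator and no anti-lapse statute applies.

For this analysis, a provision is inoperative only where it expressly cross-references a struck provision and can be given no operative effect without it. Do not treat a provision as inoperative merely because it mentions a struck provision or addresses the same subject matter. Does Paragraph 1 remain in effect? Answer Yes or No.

Paragraph 3 is struck. Paragraph 4 has no operative effect of its own apart from Paragraph 3 and is therefore inoperative. Paragraph 7 makes Paragraph 4 an essential term, and Paragraph 4 has been rendered inoperative by the cascade; under Paragraph 7, the entire will is therefore void. No provision of the will survives. Paragraph 1 is among the inoperative provisions, so the answer is no.

No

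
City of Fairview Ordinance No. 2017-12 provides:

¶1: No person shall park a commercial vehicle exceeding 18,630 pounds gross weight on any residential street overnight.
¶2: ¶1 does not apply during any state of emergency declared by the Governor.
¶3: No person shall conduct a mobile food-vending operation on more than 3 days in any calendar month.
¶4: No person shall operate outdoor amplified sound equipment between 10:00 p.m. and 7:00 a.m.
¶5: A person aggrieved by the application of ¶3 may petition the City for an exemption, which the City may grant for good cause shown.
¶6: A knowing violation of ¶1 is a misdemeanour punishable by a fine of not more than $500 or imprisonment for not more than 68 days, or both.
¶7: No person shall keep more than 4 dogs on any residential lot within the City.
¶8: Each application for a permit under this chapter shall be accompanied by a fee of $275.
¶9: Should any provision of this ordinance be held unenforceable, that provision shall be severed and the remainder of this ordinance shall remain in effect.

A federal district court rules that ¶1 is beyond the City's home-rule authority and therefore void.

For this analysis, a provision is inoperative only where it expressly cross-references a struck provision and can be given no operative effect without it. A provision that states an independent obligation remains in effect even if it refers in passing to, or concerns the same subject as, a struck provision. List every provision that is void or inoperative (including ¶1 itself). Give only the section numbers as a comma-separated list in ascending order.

1, 2, 6

¶1 is struck. ¶2 operates only by reference to ¶1, so it falls with ¶1. ¶6 operates only by reference to ¶1, so it falls with ¶1. Under the severability clause in ¶9, the remaining provisions continue in force. ¶3, ¶4, ¶5, ¶7, ¶8, and ¶9 remain in effect.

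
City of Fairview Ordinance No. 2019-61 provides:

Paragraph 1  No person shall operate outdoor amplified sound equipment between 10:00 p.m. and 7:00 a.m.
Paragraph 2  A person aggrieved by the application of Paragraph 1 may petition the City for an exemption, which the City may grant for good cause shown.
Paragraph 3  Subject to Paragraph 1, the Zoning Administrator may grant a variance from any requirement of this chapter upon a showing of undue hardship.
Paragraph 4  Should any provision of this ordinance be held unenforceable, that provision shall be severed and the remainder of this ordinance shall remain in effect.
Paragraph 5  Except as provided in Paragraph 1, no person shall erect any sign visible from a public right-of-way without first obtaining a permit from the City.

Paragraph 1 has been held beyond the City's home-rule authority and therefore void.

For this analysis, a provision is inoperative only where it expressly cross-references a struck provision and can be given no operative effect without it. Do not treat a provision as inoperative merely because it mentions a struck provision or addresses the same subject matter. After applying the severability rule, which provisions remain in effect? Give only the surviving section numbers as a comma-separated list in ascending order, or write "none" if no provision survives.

Paragraph 1 is struck. The only function of Paragraph 2 is the exemption procedure for Paragraph 1, so it cannot stand once Paragraph 1 is removed. Paragraph 3 mentions Paragraph 1 but its own obligation stands independently of Paragraph 1, so Paragraph 3 is not affected. Paragraph 5 mentions Paragraph 1 but its own obligation stands independently of Paragraph 1, so Paragraph 5 is not affected. Paragraph 4 is a severability clause and preserves every provision that can still be given independent effect. The provisions still in force are Paragraph 3, Paragraph 4, and Paragraph 5.

3, 4, 5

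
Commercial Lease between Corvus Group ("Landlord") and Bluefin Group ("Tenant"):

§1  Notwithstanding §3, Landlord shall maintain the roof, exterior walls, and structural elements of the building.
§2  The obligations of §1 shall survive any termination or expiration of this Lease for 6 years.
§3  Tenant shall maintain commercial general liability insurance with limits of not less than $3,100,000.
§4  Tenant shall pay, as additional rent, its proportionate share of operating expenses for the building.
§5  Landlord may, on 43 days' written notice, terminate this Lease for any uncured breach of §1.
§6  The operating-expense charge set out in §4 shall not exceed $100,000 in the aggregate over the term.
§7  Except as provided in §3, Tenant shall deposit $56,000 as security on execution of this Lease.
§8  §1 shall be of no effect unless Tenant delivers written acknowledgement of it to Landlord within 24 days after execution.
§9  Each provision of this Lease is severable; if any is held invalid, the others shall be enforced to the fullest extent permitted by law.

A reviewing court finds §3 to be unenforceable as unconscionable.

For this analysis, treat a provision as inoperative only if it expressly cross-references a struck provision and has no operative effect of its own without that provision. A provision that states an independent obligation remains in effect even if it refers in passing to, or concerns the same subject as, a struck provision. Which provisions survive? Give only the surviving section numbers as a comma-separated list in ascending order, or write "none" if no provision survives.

§3 is struck. §7 mentions §3 but its own obligation stands independently of §3, so §7 is not affected. §1 mentions §3 but its own obligation stands independently of §3, so §1 is not affected. Nothing else in the Lease is defined by reference to §3. Under the severability clause in §9, the remaining provisions continue in force. §1, §2, §4, §5, §6, §7, §8, and §9 remain in effect.

1, 2, 4, 5, 6, 7, 8, 9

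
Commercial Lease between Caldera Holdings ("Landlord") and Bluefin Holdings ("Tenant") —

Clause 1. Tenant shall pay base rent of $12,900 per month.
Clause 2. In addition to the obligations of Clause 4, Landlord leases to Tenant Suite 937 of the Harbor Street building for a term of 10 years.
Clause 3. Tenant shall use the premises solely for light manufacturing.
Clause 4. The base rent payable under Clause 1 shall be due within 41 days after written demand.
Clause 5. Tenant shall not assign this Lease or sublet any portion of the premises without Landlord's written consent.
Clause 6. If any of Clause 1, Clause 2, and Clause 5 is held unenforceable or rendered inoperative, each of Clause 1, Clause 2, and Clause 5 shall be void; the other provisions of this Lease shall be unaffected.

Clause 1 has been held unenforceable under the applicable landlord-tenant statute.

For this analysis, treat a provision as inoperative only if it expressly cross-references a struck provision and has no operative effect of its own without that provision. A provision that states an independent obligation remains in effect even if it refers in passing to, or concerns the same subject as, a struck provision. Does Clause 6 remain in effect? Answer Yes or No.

Yes

Clause 1 is struck. Clause 4 has no operative effect of its own apart from Clause 1 and is therefore inoperative. Clause 6 declares Clause 1, Clause 2, and Clause 5 mutually dependent; since one of them has fallen, all of them are of no effect. That brings down Clause 2 and Clause 5 as well. The remainder continues in force under Clause 6. Clause 3 and Clause 6 remain in effect. Clause 6 is among the surviving provisions, so the answer is yes.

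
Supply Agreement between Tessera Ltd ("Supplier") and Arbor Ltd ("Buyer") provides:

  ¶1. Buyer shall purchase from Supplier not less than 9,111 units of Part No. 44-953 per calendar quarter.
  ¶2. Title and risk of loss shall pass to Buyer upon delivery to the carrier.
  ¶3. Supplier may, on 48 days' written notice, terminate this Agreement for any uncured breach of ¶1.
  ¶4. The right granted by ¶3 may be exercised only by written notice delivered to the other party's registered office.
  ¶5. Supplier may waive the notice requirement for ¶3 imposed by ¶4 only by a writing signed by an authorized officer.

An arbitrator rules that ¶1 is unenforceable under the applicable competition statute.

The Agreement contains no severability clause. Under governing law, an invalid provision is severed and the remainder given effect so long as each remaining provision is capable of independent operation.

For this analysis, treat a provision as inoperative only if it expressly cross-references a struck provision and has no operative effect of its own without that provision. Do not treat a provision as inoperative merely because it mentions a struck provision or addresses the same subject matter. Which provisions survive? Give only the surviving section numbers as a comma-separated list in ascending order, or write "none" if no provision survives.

¶1 is struck. ¶3 merely fixes the termination right for breach of ¶1; with ¶1 gone it has nothing to operate on and falls away. ¶4 has no operative effect of its own apart from ¶3 and is therefore inoperative. ¶5 has no operative effect of its own apart from ¶4 and is therefore inoperative. With no severability clause, the stated default rule severs what cannot stand and enforces each remaining provision that can operate on its own. Only ¶2 remains in effect.

2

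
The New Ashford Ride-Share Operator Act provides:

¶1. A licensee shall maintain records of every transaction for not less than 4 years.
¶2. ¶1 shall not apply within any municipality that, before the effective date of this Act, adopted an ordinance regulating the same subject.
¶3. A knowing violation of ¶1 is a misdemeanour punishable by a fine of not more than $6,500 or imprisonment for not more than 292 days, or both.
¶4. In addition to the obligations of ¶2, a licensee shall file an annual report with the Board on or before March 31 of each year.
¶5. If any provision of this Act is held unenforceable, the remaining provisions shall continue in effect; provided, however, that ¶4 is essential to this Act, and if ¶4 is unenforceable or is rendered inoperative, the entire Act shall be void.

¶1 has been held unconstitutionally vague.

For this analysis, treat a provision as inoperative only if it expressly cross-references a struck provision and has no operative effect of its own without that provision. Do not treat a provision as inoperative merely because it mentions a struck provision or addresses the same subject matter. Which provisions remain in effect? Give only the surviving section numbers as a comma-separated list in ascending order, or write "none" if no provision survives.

4, 5

¶1 is struck. ¶2 has no operative effect of its own apart from ¶1 and is therefore inoperative. ¶3 merely fixes the criminal penalty for violating ¶1; with ¶1 gone it has nothing to operate on and falls away. Although ¶4 refers to ¶2, its operative terms do not depend on ¶2, so it remains in effect. ¶5 makes ¶4 an essential term, but ¶4 is unaffected, so the severability proviso in ¶5 preserves the remaining provisions. That leaves ¶4 and ¶5 in effect.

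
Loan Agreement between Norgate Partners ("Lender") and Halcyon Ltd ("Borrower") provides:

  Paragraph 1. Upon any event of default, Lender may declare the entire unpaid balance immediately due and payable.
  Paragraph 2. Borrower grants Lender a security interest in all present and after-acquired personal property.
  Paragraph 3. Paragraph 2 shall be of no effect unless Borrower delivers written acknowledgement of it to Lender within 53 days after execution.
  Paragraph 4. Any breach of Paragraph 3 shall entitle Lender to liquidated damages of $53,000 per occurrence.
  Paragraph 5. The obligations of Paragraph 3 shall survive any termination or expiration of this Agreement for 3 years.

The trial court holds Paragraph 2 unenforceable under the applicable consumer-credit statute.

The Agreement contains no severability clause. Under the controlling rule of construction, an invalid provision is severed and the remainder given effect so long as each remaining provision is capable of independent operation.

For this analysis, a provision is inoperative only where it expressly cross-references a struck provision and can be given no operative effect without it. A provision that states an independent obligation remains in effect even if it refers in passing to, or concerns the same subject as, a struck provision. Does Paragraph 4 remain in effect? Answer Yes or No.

No

Paragraph 2 is struck. Paragraph 3 has no operative effect of its own apart from Paragraph 2 and is therefore inoperative. Paragraph 4 operates only by reference to Paragraph 3, so it falls with Paragraph 3. The only function of Paragraph 5 is the survival period for Paragraph 3, so it cannot stand once Paragraph 3 is removed. Under the stated default rule, only provisions that cannot operate independently fall away; the rest are enforced. Only Paragraph 1 remains in effect. Paragraph 4 is among the inoperative provisions, so the answer is no.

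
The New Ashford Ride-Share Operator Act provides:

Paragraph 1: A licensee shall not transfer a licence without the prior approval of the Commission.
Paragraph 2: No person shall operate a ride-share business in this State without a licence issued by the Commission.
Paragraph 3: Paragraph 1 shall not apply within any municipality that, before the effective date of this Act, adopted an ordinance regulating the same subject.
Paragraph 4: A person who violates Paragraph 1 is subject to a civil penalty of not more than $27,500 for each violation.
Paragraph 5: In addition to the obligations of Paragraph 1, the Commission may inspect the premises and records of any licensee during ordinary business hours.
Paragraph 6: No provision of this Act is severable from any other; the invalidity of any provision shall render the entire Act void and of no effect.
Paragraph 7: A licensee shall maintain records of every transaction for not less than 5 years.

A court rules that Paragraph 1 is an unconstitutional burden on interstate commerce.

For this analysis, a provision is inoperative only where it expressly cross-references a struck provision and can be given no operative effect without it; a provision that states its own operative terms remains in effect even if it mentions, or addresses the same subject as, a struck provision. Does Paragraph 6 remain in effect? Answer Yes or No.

Paragraph 1 is struck. The only function of Paragraph 3 is the local-preemption carve-out from Paragraph 1, so it cannot stand once Paragraph 1 is removed. Paragraph 4 merely fixes the civil penalty for violating Paragraph 1; with Paragraph 1 gone it has nothing to operate on and falls away. Paragraph 6 provides that the Act is not severable, so the invalidity of any one provision voids the entire Act. No provision of the Act survives. Paragraph 6 is among the inoperative provisions, so the answer is no.

No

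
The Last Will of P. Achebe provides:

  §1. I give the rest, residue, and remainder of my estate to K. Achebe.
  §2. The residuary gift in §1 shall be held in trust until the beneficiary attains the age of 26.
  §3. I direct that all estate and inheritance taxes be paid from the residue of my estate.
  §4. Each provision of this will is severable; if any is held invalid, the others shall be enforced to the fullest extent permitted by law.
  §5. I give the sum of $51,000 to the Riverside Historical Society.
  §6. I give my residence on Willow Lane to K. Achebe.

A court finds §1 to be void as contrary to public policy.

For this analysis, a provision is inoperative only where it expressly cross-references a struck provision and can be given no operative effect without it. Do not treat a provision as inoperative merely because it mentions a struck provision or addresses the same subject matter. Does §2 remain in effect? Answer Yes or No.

§1 is struck. §2 operates only by reference to §1, so it falls with §1. §4 is a severability clause and preserves every provision that can still be given independent effect. §3, §4, §5, and §6 remain in effect. §2 is among the inoperative provisions, so the answer is no.

No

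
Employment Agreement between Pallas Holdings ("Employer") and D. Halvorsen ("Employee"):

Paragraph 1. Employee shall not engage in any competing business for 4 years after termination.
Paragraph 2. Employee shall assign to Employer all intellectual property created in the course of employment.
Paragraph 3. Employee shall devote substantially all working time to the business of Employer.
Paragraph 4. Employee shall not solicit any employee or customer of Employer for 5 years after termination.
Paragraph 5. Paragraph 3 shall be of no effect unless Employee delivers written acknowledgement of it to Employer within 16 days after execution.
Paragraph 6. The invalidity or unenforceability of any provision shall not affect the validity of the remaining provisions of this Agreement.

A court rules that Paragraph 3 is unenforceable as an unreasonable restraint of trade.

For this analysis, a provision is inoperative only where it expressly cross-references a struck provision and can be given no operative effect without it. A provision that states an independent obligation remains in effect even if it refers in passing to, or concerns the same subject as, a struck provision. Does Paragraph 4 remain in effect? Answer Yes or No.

Paragraph 3 is struck. The only function of Paragraph 5 is the acknowledgement condition for Paragraph 3, so it cannot stand once Paragraph 3 is removed. Paragraph 6 is a severability clause and preserves every provision that can still be given independent effect. The provisions still in force are Paragraph 1, Paragraph 2, Paragraph 4, and Paragraph 6. Paragraph 4 is among the surviving provisions, so the answer is yes.

Yes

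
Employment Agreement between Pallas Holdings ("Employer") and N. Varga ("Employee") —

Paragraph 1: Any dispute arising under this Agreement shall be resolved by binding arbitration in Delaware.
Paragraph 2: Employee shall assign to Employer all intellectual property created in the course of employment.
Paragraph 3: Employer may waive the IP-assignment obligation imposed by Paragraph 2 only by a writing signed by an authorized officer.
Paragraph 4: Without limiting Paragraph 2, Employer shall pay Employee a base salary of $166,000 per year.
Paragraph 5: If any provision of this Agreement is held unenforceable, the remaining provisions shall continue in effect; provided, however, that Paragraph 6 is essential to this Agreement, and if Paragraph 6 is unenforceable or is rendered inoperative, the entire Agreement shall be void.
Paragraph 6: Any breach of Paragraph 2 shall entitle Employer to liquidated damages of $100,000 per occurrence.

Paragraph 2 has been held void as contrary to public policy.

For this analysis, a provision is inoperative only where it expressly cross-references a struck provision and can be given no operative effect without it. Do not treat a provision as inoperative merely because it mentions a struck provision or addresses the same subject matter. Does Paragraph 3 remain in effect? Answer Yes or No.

Paragraph 2 is struck. Paragraph 3 operates only by reference to Paragraph 2, so it falls with Paragraph 2. Paragraph 6 operates only by reference to Paragraph 2, so it falls with Paragraph 2. Paragraph 5 makes Paragraph 6 an essential term, and Paragraph 6 has been rendered inoperative by the cascade; under Paragraph 5, the entire Agreement is therefore void. No provision of the Agreement survives. Paragraph 3 is among the inoperative provisions, so the answer is no.

No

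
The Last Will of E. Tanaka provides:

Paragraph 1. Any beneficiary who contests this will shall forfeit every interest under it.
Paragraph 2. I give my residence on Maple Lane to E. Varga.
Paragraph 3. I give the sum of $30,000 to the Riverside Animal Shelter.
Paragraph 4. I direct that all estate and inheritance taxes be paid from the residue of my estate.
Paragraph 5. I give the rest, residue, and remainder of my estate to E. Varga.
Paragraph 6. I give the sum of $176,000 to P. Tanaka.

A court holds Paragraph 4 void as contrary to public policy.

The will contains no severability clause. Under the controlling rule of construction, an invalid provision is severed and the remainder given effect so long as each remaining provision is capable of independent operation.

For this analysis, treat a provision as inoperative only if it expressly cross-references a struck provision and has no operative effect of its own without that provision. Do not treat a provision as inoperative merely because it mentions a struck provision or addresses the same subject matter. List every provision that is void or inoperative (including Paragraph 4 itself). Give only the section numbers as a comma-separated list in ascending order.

4

Paragraph 4 is struck. No other provision's operative terms depend on Paragraph 4. Under the stated default rule, only provisions that cannot operate independently fall away; the rest are enforced. The provisions still in force are Paragraph 1, Paragraph 2, Paragraph 3, Paragraph 5, and Paragraph 6.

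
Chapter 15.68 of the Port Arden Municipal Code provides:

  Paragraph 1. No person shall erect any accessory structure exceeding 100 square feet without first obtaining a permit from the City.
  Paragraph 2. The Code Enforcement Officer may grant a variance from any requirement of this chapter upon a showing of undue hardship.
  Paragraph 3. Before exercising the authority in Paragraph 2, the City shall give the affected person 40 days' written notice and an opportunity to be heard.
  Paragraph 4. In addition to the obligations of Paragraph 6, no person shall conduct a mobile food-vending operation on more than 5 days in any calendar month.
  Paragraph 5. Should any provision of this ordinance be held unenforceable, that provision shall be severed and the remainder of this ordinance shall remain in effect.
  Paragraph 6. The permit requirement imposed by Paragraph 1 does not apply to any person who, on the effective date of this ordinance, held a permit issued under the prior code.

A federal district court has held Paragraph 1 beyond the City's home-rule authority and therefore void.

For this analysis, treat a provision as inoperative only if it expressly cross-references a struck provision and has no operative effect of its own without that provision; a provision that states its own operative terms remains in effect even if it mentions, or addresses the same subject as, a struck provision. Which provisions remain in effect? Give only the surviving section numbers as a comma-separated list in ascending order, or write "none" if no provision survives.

2, 3, 4, 5

Paragraph 1 is struck. The only function of Paragraph 6 is the grandfather exemption from Paragraph 1, so it cannot stand once Paragraph 1 is removed. Paragraph 4 mentions Paragraph 6 but its own obligation stands independently of Paragraph 6, so Paragraph 4 is not affected. Under the severability clause in Paragraph 5, the remaining provisions continue in force. That leaves Paragraph 2, Paragraph 3, Paragraph 4, and Paragraph 5 in effect.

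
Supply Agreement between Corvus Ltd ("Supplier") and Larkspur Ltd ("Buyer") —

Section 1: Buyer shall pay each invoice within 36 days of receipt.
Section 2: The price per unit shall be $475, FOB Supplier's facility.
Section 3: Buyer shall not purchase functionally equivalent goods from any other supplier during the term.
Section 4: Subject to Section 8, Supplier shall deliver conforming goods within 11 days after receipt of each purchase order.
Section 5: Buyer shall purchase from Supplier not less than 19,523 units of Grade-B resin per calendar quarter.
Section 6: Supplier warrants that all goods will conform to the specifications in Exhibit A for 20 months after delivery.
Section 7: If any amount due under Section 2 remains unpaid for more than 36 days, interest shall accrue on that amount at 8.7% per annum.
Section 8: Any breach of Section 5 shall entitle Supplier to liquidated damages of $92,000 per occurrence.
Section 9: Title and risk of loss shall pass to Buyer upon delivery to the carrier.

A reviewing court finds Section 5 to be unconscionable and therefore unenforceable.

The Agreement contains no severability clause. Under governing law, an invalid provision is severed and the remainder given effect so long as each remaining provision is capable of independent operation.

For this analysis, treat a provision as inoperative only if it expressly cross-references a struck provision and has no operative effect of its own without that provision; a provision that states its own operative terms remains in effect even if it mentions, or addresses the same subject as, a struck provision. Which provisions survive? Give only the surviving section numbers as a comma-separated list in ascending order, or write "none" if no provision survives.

1, 2, 3, 4, 6, 7, 9

Section 5 is struck. The whole of Section 8 is the liquidated-damages amount, defined by reference to Section 5, so Section 8 cannot stand once Section 5 is removed. Section 4 mentions Section 8 but its own obligation stands independently of Section 8, so Section 4 is not affected. Under the stated default rule, only provisions that cannot operate independently fall away; the rest are enforced. That leaves Section 1, Section 2, Section 3, Section 4, Section 6, Section 7, and Section 9 in effect.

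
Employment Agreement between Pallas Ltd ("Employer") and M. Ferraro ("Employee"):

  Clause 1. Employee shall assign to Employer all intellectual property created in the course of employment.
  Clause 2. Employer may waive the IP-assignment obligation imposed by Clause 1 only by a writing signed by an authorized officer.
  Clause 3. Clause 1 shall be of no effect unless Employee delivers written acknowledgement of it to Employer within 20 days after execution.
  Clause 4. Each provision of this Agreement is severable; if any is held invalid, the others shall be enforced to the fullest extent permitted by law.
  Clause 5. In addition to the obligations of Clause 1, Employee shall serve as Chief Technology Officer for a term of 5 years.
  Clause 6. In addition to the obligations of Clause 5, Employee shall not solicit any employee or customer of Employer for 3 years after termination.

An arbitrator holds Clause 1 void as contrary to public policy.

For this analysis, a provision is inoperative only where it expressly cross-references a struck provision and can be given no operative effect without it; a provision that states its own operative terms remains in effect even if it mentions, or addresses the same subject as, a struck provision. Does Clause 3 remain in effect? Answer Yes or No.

Clause 1 is struck. Clause 2 has no operative effect of its own apart from Clause 1 and is therefore inoperative. Clause 3 has no operative effect of its own apart from Clause 1 and is therefore inoperative. Although Clause 5 refers to Clause 1, its operative terms do not depend on Clause 1, so it remains in effect. Clause 4 is a severability clause and preserves every provision that can still be given independent effect. Clause 4, Clause 5, and Clause 6 remain in effect. Clause 3 is among the inoperative provisions, so the answer is no.

No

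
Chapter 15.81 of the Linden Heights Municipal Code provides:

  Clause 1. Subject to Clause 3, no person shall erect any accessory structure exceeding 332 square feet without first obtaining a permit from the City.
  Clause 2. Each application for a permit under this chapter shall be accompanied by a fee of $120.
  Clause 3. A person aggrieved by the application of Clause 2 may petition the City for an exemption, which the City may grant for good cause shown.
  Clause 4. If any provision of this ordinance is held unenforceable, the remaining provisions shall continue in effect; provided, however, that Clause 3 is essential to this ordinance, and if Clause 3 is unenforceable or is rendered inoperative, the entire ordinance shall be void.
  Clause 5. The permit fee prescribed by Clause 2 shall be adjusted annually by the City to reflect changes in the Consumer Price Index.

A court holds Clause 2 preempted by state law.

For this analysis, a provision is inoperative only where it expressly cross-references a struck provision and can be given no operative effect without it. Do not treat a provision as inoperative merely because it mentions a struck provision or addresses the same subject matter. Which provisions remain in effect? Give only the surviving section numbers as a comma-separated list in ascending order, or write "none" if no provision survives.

none

Clause 2 is struck. Clause 3 operates only by reference to Clause 2, so it falls with Clause 2. The whole of Clause 5 is the indexation of the permit fee, defined by reference to Clause 2, so Clause 5 cannot stand once Clause 2 is removed. Clause 4 makes Clause 3 an essential term, and Clause 3 has been rendered inoperative by the cascade; under Clause 4, the entire ordinance is therefore void. No provision of the ordinance survives.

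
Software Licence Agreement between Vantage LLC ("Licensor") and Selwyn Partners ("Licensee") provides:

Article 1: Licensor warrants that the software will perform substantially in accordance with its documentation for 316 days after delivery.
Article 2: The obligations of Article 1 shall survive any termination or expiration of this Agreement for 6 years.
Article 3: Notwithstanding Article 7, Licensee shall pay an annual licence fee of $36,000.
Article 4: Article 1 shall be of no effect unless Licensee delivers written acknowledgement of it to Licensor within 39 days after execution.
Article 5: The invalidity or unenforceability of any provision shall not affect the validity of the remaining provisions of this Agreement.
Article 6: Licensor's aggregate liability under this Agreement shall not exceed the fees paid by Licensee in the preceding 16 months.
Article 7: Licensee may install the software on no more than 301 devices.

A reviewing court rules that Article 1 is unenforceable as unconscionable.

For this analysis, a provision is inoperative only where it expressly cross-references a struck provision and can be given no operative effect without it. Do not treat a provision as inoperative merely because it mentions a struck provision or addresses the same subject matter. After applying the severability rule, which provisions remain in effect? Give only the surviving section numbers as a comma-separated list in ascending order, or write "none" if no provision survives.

3, 5, 6, 7

Article 1 is struck. Article 2 merely fixes the survival period for Article 1; with Article 1 gone it has nothing to operate on and falls away. Article 4 operates only by reference to Article 1, so it falls with Article 1. Under the severability clause in Article 5, the remaining provisions continue in force. That leaves Article 3, Article 5, Article 6, and Article 7 in effect.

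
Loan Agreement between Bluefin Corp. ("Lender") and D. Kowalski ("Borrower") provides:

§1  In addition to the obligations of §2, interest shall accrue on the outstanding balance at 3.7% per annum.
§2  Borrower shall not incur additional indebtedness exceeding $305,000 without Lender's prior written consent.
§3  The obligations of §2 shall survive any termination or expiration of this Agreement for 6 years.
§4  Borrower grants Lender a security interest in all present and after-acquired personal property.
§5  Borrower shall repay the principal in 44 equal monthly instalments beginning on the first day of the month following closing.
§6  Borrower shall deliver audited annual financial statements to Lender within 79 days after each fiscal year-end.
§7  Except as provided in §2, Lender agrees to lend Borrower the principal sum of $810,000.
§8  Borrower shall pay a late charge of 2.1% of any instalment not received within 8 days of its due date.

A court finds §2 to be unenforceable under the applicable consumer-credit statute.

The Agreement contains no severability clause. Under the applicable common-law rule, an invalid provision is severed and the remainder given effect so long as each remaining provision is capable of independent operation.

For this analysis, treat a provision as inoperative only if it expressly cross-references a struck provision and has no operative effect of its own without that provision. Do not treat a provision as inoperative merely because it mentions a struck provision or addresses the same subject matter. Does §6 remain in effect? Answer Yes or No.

§2 is struck. §3 merely fixes the survival period for §2; with §2 gone it has nothing to operate on and falls away. §1 mentions §2 but its own obligation stands independently of §2, so §1 is not affected. Although §7 refers to §2, its operative terms do not depend on §2, so it remains in effect. With no severability clause, the stated default rule severs what cannot stand and enforces each remaining provision that can operate on its own. The provisions still in force are §1, §4, §5, §6, §7, and §8. §6 is among the surviving provisions, so the answer is yes.

Yes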